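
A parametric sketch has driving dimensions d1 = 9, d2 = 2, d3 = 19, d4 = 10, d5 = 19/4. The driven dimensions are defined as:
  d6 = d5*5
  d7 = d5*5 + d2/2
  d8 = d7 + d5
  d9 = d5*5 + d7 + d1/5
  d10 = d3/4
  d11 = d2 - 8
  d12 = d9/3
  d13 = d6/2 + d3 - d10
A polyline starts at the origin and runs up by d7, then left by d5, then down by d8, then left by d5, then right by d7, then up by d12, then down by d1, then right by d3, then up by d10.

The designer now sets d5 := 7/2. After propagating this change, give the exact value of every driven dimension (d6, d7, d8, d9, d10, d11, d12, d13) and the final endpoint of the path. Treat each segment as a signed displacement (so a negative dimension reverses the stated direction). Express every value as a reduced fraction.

Apply edit: d5 := 7/2
  d6 = d5*5 = 35/2
  d7 = d5*5 + d2/2 = 37/2
  d8 = d7 + d5 = 22
  d9 = d5*5 + d7 + d1/5 = 189/5
  d10 = d3/4 = 19/4
  d11 = d2 - 8 = -6
  d12 = d9/3 = 63/5
  d13 = d6/2 + d3 - d10 = 23
Walk from origin (0, 0):
  seg 1: up by d7 = 37/2 → (0, 37/2)
  seg 2: left by d5 = 7/2 → (-7/2, 37/2)
  seg 3: down by d8 = 22 → (-7/2, -7/2)
  seg 4: left by d5 = 7/2 → (-7, -7/2)
  seg 5: right by d7 = 37/2 → (23/2, -7/2)
  seg 6: up by d12 = 63/5 → (23/2, 91/10)
  seg 7: down by d1 = 9 → (23/2, 1/10)
  seg 8: right by d3 = 19 → (61/2, 1/10)
  seg 9: up by d10 = 19/4 → (61/2, 97/20)

d6 = 35/2
d7 = 37/2
d8 = 22
d9 = 189/5
d10 = 19/4
d11 = -6
d12 = 63/5
d13 = 23
endpoint = (61/2, 97/20)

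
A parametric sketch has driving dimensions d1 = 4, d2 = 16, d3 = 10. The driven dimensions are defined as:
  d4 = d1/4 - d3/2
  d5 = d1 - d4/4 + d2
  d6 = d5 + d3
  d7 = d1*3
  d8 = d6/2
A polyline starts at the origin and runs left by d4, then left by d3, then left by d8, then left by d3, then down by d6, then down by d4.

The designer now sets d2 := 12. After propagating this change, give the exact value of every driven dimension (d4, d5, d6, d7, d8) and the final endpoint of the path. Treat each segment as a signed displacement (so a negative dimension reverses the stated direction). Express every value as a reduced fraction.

Apply edit: d2 := 12
  d4 = d1/4 - d3/2 = -4
  d5 = d1 - d4/4 + d2 = 17
  d6 = d5 + d3 = 27
  d7 = d1*3 = 12
  d8 = d6/2 = 27/2
Walk from origin (0, 0):
  seg 1: left by d4 = -4 → (4, 0)
  seg 2: left by d3 = 10 → (-6, 0)
  seg 3: left by d8 = 27/2 → (-39/2, 0)
  seg 4: left by d3 = 10 → (-59/2, 0)
  seg 5: down by d6 = 27 → (-59/2, -27)
  seg 6: down by d4 = -4 → (-59/2, -23)

d4 = -4
d5 = 17
d6 = 27
d7 = 12
d8 = 27/2
endpoint = (-59/2, -23)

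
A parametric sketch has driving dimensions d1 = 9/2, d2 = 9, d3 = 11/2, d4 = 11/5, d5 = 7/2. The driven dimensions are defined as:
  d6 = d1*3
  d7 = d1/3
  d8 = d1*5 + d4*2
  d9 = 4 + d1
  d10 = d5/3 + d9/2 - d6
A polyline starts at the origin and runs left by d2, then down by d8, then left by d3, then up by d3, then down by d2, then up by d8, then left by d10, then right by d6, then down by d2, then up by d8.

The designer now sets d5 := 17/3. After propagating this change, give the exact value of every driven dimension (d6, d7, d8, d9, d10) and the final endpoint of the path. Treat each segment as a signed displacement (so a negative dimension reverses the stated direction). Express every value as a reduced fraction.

Apply edit: d5 := 17/3
  d6 = d1*3 = 27/2
  d7 = d1/3 = 3/2
  d8 = d1*5 + d4*2 = 269/10
  d9 = 4 + d1 = 17/2
  d10 = d5/3 + d9/2 - d6 = -265/36
Walk from origin (0, 0):
  seg 1: left by d2 = 9 → (-9, 0)
  seg 2: down by d8 = 269/10 → (-9, -269/10)
  seg 3: left by d3 = 11/2 → (-29/2, -269/10)
  seg 4: up by d3 = 11/2 → (-29/2, -107/5)
  seg 5: down by d2 = 9 → (-29/2, -152/5)
  seg 6: up by d8 = 269/10 → (-29/2, -7/2)
  seg 7: left by d10 = -265/36 → (-257/36, -7/2)
  seg 8: right by d6 = 27/2 → (229/36, -7/2)
  seg 9: down by d2 = 9 → (229/36, -25/2)
  seg 10: up by d8 = 269/10 → (229/36, 72/5)

d6 = 27/2
d7 = 3/2
d8 = 269/10
d9 = 17/2
d10 = -265/36
endpoint = (229/36, 72/5)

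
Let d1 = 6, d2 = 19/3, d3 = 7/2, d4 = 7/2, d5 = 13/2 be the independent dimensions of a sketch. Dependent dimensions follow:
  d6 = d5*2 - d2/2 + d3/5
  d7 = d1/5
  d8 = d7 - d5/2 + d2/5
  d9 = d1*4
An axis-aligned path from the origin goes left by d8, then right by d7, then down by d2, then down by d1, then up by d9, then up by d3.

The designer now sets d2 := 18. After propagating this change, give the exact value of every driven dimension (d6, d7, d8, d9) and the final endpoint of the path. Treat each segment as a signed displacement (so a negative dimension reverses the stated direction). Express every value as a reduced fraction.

d6 = 47/10
d7 = 6/5
d8 = 31/20
d9 = 24
endpoint = (-7/20, 7/2)

Apply edit: d2 := 18
  d6 = d5*2 - d2/2 + d3/5 = 47/10
  d7 = d1/5 = 6/5
  d8 = d7 - d5/2 + d2/5 = 31/20
  d9 = d1*4 = 24
Walk from origin (0, 0):
  seg 1: left by d8 = 31/20 → (-31/20, 0)
  seg 2: right by d7 = 6/5 → (-7/20, 0)
  seg 3: down by d2 = 18 → (-7/20, -18)
  seg 4: down by d1 = 6 → (-7/20, -24)
  seg 5: up by d9 = 24 → (-7/20, 0)
  seg 6: up by d3 = 7/2 → (-7/20, 7/2)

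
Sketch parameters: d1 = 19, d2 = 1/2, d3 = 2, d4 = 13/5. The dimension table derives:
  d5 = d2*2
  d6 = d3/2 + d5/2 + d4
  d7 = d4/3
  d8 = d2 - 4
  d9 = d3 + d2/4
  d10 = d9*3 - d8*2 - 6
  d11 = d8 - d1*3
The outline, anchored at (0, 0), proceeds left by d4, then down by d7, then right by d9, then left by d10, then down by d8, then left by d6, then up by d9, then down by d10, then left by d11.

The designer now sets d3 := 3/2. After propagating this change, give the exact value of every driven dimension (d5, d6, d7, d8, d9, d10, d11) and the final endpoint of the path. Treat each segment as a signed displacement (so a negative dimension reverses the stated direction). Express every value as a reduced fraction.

d5 = 1
d6 = 77/20
d7 = 13/15
d8 = -7/2
d9 = 13/8
d10 = 47/8
d11 = -121/2
endpoint = (249/5, -97/60)

Apply edit: d3 := 3/2
  d5 = d2*2 = 1
  d6 = d3/2 + d5/2 + d4 = 77/20
  d7 = d4/3 = 13/15
  d8 = d2 - 4 = -7/2
  d9 = d3 + d2/4 = 13/8
  d10 = d9*3 - d8*2 - 6 = 47/8
  d11 = d8 - d1*3 = -121/2
Walk from origin (0, 0):
  seg 1: left by d4 = 13/5 → (-13/5, 0)
  seg 2: down by d7 = 13/15 → (-13/5, -13/15)
  seg 3: right by d9 = 13/8 → (-39/40, -13/15)
  seg 4: left by d10 = 47/8 → (-137/20, -13/15)
  seg 5: down by d8 = -7/2 → (-137/20, 79/30)
  seg 6: left by d6 = 77/20 → (-107/10, 79/30)
  seg 7: up by d9 = 13/8 → (-107/10, 511/120)
  seg 8: down by d10 = 47/8 → (-107/10, -97/60)
  seg 9: left by d11 = -121/2 → (249/5, -97/60)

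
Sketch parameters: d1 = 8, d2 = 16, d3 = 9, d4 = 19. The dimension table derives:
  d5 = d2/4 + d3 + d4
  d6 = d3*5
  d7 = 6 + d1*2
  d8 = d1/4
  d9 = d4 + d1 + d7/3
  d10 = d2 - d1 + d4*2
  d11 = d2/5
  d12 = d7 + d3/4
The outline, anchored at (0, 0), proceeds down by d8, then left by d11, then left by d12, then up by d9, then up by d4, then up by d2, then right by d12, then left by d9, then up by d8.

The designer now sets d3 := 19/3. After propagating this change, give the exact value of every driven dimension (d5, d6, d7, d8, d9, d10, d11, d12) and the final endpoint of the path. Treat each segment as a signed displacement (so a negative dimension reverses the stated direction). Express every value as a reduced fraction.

d5 = 88/3
d6 = 95/3
d7 = 22
d8 = 2
d9 = 103/3
d10 = 46
d11 = 16/5
d12 = 283/12
endpoint = (-563/15, 208/3)

Apply edit: d3 := 19/3
  d5 = d2/4 + d3 + d4 = 88/3
  d6 = d3*5 = 95/3
  d7 = 6 + d1*2 = 22
  d8 = d1/4 = 2
  d9 = d4 + d1 + d7/3 = 103/3
  d10 = d2 - d1 + d4*2 = 46
  d11 = d2/5 = 16/5
  d12 = d7 + d3/4 = 283/12
Walk from origin (0, 0):
  seg 1: down by d8 = 2 → (0, -2)
  seg 2: left by d11 = 16/5 → (-16/5, -2)
  seg 3: left by d12 = 283/12 → (-1607/60, -2)
  seg 4: up by d9 = 103/3 → (-1607/60, 97/3)
  seg 5: up by d4 = 19 → (-1607/60, 154/3)
  seg 6: up by d2 = 16 → (-1607/60, 202/3)
  seg 7: right by d12 = 283/12 → (-16/5, 202/3)
  seg 8: left by d9 = 103/3 → (-563/15, 202/3)
  seg 9: up by d8 = 2 → (-563/15, 208/3)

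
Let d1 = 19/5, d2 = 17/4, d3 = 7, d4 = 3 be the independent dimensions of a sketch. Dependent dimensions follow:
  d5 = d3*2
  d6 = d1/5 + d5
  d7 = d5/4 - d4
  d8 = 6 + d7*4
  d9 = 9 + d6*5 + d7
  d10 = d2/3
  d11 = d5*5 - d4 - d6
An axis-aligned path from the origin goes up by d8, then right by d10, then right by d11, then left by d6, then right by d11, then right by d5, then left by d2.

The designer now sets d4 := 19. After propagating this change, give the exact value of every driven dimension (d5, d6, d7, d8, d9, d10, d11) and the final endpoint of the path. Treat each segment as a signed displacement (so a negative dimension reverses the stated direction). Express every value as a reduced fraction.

Apply edit: d4 := 19
  d5 = d3*2 = 14
  d6 = d1/5 + d5 = 369/25
  d7 = d5/4 - d4 = -31/2
  d8 = 6 + d7*4 = -56
  d9 = 9 + d6*5 + d7 = 673/10
  d10 = d2/3 = 17/12
  d11 = d5*5 - d4 - d6 = 906/25
Walk from origin (0, 0):
  seg 1: up by d8 = -56 → (0, -56)
  seg 2: right by d10 = 17/12 → (17/12, -56)
  seg 3: right by d11 = 906/25 → (11297/300, -56)
  seg 4: left by d6 = 369/25 → (6869/300, -56)
  seg 5: right by d11 = 906/25 → (17741/300, -56)
  seg 6: right by d5 = 14 → (21941/300, -56)
  seg 7: left by d2 = 17/4 → (10333/150, -56)

d5 = 14
d6 = 369/25
d7 = -31/2
d8 = -56
d9 = 673/10
d10 = 17/12
d11 = 906/25
endpoint = (10333/150, -56)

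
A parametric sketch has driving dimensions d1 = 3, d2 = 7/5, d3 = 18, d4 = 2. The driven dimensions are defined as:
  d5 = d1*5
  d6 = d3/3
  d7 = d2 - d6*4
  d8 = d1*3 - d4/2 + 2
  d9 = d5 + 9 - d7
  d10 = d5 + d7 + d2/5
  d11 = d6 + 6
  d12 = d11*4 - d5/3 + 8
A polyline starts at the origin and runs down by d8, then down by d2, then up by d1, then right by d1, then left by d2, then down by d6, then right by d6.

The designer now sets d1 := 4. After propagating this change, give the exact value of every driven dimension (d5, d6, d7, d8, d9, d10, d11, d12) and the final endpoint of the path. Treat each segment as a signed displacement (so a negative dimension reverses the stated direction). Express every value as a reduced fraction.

d5 = 20
d6 = 6
d7 = -113/5
d8 = 13
d9 = 258/5
d10 = -58/25
d11 = 12
d12 = 148/3
endpoint = (43/5, -82/5)

Apply edit: d1 := 4
  d5 = d1*5 = 20
  d6 = d3/3 = 6
  d7 = d2 - d6*4 = -113/5
  d8 = d1*3 - d4/2 + 2 = 13
  d9 = d5 + 9 - d7 = 258/5
  d10 = d5 + d7 + d2/5 = -58/25
  d11 = d6 + 6 = 12
  d12 = d11*4 - d5/3 + 8 = 148/3
Walk from origin (0, 0):
  seg 1: down by d8 = 13 → (0, -13)
  seg 2: down by d2 = 7/5 → (0, -72/5)
  seg 3: up by d1 = 4 → (0, -52/5)
  seg 4: right by d1 = 4 → (4, -52/5)
  seg 5: left by d2 = 7/5 → (13/5, -52/5)
  seg 6: down by d6 = 6 → (13/5, -82/5)
  seg 7: right by d6 = 6 → (43/5, -82/5)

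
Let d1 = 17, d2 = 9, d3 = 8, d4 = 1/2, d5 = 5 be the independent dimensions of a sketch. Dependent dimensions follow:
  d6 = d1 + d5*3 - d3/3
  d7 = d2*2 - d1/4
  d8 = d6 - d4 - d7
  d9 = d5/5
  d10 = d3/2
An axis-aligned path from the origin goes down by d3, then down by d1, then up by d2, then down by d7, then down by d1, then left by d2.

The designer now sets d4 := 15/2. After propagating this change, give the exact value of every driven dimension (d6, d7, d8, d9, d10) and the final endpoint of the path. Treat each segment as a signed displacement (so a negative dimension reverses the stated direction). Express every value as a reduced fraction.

d6 = 88/3
d7 = 55/4
d8 = 97/12
d9 = 1
d10 = 4
endpoint = (-9, -187/4)

Apply edit: d4 := 15/2
  d6 = d1 + d5*3 - d3/3 = 88/3
  d7 = d2*2 - d1/4 = 55/4
  d8 = d6 - d4 - d7 = 97/12
  d9 = d5/5 = 1
  d10 = d3/2 = 4
Walk from origin (0, 0):
  seg 1: down by d3 = 8 → (0, -8)
  seg 2: down by d1 = 17 → (0, -25)
  seg 3: up by d2 = 9 → (0, -16)
  seg 4: down by d7 = 55/4 → (0, -119/4)
  seg 5: down by d1 = 17 → (0, -187/4)
  seg 6: left by d2 = 9 → (-9, -187/4)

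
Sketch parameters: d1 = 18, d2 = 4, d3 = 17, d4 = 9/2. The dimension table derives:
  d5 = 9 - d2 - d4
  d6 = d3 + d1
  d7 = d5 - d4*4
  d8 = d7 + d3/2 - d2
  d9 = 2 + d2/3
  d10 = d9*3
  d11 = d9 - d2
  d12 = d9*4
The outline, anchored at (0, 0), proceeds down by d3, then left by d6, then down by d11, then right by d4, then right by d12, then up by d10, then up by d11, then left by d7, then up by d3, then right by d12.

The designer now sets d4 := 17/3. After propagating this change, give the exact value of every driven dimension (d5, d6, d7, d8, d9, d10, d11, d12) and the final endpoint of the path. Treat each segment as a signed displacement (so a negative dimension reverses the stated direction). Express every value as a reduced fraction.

d5 = -2/3
d6 = 35
d7 = -70/3
d8 = -113/6
d9 = 10/3
d10 = 10
d11 = -2/3
d12 = 40/3
endpoint = (62/3, 10)

Apply edit: d4 := 17/3
  d5 = 9 - d2 - d4 = -2/3
  d6 = d3 + d1 = 35
  d7 = d5 - d4*4 = -70/3
  d8 = d7 + d3/2 - d2 = -113/6
  d9 = 2 + d2/3 = 10/3
  d10 = d9*3 = 10
  d11 = d9 - d2 = -2/3
  d12 = d9*4 = 40/3
Walk from origin (0, 0):
  seg 1: down by d3 = 17 → (0, -17)
  seg 2: left by d6 = 35 → (-35, -17)
  seg 3: down by d11 = -2/3 → (-35, -49/3)
  seg 4: right by d4 = 17/3 → (-88/3, -49/3)
  seg 5: right by d12 = 40/3 → (-16, -49/3)
  seg 6: up by d10 = 10 → (-16, -19/3)
  seg 7: up by d11 = -2/3 → (-16, -7)
  seg 8: left by d7 = -70/3 → (22/3, -7)
  seg 9: up by d3 = 17 → (22/3, 10)
  seg 10: right by d12 = 40/3 → (62/3, 10)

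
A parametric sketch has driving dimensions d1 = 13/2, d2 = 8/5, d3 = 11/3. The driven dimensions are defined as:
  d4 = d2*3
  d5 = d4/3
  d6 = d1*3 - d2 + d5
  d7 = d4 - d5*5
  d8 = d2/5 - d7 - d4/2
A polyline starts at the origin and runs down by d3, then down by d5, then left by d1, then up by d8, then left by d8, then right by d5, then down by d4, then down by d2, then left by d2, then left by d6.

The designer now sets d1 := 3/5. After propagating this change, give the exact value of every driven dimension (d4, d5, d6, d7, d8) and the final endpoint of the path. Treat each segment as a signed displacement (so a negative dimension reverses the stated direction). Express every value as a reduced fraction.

Apply edit: d1 := 3/5
  d4 = d2*3 = 24/5
  d5 = d4/3 = 8/5
  d6 = d1*3 - d2 + d5 = 9/5
  d7 = d4 - d5*5 = -16/5
  d8 = d2/5 - d7 - d4/2 = 28/25
Walk from origin (0, 0):
  seg 1: down by d3 = 11/3 → (0, -11/3)
  seg 2: down by d5 = 8/5 → (0, -79/15)
  seg 3: left by d1 = 3/5 → (-3/5, -79/15)
  seg 4: up by d8 = 28/25 → (-3/5, -311/75)
  seg 5: left by d8 = 28/25 → (-43/25, -311/75)
  seg 6: right by d5 = 8/5 → (-3/25, -311/75)
  seg 7: down by d4 = 24/5 → (-3/25, -671/75)
  seg 8: down by d2 = 8/5 → (-3/25, -791/75)
  seg 9: left by d2 = 8/5 → (-43/25, -791/75)
  seg 10: left by d6 = 9/5 → (-88/25, -791/75)

d4 = 24/5
d5 = 8/5
d6 = 9/5
d7 = -16/5
d8 = 28/25
endpoint = (-88/25, -791/75)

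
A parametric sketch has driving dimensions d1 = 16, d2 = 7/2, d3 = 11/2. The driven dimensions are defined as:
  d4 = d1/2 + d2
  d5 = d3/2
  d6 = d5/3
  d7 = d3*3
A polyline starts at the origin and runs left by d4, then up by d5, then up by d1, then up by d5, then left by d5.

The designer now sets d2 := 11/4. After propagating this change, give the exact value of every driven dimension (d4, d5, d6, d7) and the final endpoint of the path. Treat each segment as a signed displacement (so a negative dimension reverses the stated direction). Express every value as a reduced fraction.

d4 = 43/4
d5 = 11/4
d6 = 11/12
d7 = 33/2
endpoint = (-27/2, 43/2)

Apply edit: d2 := 11/4
  d4 = d1/2 + d2 = 43/4
  d5 = d3/2 = 11/4
  d6 = d5/3 = 11/12
  d7 = d3*3 = 33/2
Walk from origin (0, 0):
  seg 1: left by d4 = 43/4 → (-43/4, 0)
  seg 2: up by d5 = 11/4 → (-43/4, 11/4)
  seg 3: up by d1 = 16 → (-43/4, 75/4)
  seg 4: up by d5 = 11/4 → (-43/4, 43/2)
  seg 5: left by d5 = 11/4 → (-27/2, 43/2)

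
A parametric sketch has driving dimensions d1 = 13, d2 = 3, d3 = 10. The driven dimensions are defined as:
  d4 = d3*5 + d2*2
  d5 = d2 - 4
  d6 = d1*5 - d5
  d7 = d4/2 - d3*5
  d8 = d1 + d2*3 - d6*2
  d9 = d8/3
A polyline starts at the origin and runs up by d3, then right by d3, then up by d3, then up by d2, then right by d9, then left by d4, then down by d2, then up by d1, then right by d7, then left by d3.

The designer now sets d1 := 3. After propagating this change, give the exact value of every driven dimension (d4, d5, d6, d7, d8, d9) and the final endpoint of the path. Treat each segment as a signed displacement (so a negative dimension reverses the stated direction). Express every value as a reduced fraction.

Apply edit: d1 := 3
  d4 = d3*5 + d2*2 = 56
  d5 = d2 - 4 = -1
  d6 = d1*5 - d5 = 16
  d7 = d4/2 - d3*5 = -22
  d8 = d1 + d2*3 - d6*2 = -20
  d9 = d8/3 = -20/3
Walk from origin (0, 0):
  seg 1: up by d3 = 10 → (0, 10)
  seg 2: right by d3 = 10 → (10, 10)
  seg 3: up by d3 = 10 → (10, 20)
  seg 4: up by d2 = 3 → (10, 23)
  seg 5: right by d9 = -20/3 → (10/3, 23)
  seg 6: left by d4 = 56 → (-158/3, 23)
  seg 7: down by d2 = 3 → (-158/3, 20)
  seg 8: up by d1 = 3 → (-158/3, 23)
  seg 9: right by d7 = -22 → (-224/3, 23)
  seg 10: left by d3 = 10 → (-254/3, 23)

d4 = 56
d5 = -1
d6 = 16
d7 = -22
d8 = -20
d9 = -20/3
endpoint = (-254/3, 23)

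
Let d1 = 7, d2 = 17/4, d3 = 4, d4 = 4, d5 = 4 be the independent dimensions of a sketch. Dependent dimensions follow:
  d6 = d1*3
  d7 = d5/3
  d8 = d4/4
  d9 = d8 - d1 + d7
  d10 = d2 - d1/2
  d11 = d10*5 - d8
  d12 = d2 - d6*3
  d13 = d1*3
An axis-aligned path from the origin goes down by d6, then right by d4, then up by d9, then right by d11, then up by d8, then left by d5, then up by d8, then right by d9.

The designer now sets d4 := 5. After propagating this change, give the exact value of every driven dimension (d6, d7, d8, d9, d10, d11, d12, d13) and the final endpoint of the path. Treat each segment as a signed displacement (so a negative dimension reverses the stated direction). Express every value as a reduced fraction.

Apply edit: d4 := 5
  d6 = d1*3 = 21
  d7 = d5/3 = 4/3
  d8 = d4/4 = 5/4
  d9 = d8 - d1 + d7 = -53/12
  d10 = d2 - d1/2 = 3/4
  d11 = d10*5 - d8 = 5/2
  d12 = d2 - d6*3 = -235/4
  d13 = d1*3 = 21
Walk from origin (0, 0):
  seg 1: down by d6 = 21 → (0, -21)
  seg 2: right by d4 = 5 → (5, -21)
  seg 3: up by d9 = -53/12 → (5, -305/12)
  seg 4: right by d11 = 5/2 → (15/2, -305/12)
  seg 5: up by d8 = 5/4 → (15/2, -145/6)
  seg 6: left by d5 = 4 → (7/2, -145/6)
  seg 7: up by d8 = 5/4 → (7/2, -275/12)
  seg 8: right by d9 = -53/12 → (-11/12, -275/12)

d6 = 21
d7 = 4/3
d8 = 5/4
d9 = -53/12
d10 = 3/4
d11 = 5/2
d12 = -235/4
d13 = 21
endpoint = (-11/12, -275/12)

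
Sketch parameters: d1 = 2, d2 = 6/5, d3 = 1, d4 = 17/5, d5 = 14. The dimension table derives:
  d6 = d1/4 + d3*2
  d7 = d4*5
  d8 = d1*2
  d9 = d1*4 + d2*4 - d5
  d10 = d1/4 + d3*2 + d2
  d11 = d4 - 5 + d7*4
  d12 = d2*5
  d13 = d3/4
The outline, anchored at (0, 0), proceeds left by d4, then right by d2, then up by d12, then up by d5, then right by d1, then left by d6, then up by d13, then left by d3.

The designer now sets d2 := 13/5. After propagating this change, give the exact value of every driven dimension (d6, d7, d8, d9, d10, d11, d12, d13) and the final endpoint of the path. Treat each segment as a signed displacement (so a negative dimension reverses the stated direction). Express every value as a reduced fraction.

Apply edit: d2 := 13/5
  d6 = d1/4 + d3*2 = 5/2
  d7 = d4*5 = 17
  d8 = d1*2 = 4
  d9 = d1*4 + d2*4 - d5 = 22/5
  d10 = d1/4 + d3*2 + d2 = 51/10
  d11 = d4 - 5 + d7*4 = 332/5
  d12 = d2*5 = 13
  d13 = d3/4 = 1/4
Walk from origin (0, 0):
  seg 1: left by d4 = 17/5 → (-17/5, 0)
  seg 2: right by d2 = 13/5 → (-4/5, 0)
  seg 3: up by d12 = 13 → (-4/5, 13)
  seg 4: up by d5 = 14 → (-4/5, 27)
  seg 5: right by d1 = 2 → (6/5, 27)
  seg 6: left by d6 = 5/2 → (-13/10, 27)
  seg 7: up by d13 = 1/4 → (-13/10, 109/4)
  seg 8: left by d3 = 1 → (-23/10, 109/4)

d6 = 5/2
d7 = 17
d8 = 4
d9 = 22/5
d10 = 51/10
d11 = 332/5
d12 = 13
d13 = 1/4
endpoint = (-23/10, 109/4)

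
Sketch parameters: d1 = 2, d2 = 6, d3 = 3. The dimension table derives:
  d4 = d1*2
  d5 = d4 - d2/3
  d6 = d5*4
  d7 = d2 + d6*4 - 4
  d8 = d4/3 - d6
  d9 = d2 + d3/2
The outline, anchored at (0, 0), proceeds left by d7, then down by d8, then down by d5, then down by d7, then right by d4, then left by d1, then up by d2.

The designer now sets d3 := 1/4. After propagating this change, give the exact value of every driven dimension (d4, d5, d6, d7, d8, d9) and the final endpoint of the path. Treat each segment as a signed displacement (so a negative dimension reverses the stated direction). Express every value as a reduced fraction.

d4 = 4
d5 = 2
d6 = 8
d7 = 34
d8 = -20/3
d9 = 49/8
endpoint = (-32, -70/3)

Apply edit: d3 := 1/4
  d4 = d1*2 = 4
  d5 = d4 - d2/3 = 2
  d6 = d5*4 = 8
  d7 = d2 + d6*4 - 4 = 34
  d8 = d4/3 - d6 = -20/3
  d9 = d2 + d3/2 = 49/8
Walk from origin (0, 0):
  seg 1: left by d7 = 34 → (-34, 0)
  seg 2: down by d8 = -20/3 → (-34, 20/3)
  seg 3: down by d5 = 2 → (-34, 14/3)
  seg 4: down by d7 = 34 → (-34, -88/3)
  seg 5: right by d4 = 4 → (-30, -88/3)
  seg 6: left by d1 = 2 → (-32, -88/3)
  seg 7: up by d2 = 6 → (-32, -70/3)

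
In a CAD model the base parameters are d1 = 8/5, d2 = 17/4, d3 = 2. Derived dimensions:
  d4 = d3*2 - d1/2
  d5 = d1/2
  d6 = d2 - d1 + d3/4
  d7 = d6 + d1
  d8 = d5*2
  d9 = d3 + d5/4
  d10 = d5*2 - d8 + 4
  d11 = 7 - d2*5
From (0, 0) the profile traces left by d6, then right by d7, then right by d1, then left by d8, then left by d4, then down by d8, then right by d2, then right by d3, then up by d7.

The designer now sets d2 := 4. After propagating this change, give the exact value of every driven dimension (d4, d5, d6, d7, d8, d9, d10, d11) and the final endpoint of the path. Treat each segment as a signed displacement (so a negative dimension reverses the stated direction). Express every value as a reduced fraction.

Apply edit: d2 := 4
  d4 = d3*2 - d1/2 = 16/5
  d5 = d1/2 = 4/5
  d6 = d2 - d1 + d3/4 = 29/10
  d7 = d6 + d1 = 9/2
  d8 = d5*2 = 8/5
  d9 = d3 + d5/4 = 11/5
  d10 = d5*2 - d8 + 4 = 4
  d11 = 7 - d2*5 = -13
Walk from origin (0, 0):
  seg 1: left by d6 = 29/10 → (-29/10, 0)
  seg 2: right by d7 = 9/2 → (8/5, 0)
  seg 3: right by d1 = 8/5 → (16/5, 0)
  seg 4: left by d8 = 8/5 → (8/5, 0)
  seg 5: left by d4 = 16/5 → (-8/5, 0)
  seg 6: down by d8 = 8/5 → (-8/5, -8/5)
  seg 7: right by d2 = 4 → (12/5, -8/5)
  seg 8: right by d3 = 2 → (22/5, -8/5)
  seg 9: up by d7 = 9/2 → (22/5, 29/10)

d4 = 16/5
d5 = 4/5
d6 = 29/10
d7 = 9/2
d8 = 8/5
d9 = 11/5
d10 = 4
d11 = -13
endpoint = (22/5, 29/10)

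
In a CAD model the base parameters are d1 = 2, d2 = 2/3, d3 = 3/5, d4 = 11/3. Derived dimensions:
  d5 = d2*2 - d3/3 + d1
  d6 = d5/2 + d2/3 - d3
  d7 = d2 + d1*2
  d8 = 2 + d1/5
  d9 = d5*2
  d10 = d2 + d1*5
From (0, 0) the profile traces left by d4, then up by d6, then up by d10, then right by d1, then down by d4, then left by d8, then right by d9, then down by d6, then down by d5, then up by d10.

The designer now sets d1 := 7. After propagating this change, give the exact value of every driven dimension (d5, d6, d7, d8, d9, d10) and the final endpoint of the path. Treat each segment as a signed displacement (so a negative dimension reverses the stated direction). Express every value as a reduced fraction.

d5 = 122/15
d6 = 166/45
d7 = 44/3
d8 = 17/5
d9 = 244/15
d10 = 107/3
endpoint = (81/5, 893/15)

Apply edit: d1 := 7
  d5 = d2*2 - d3/3 + d1 = 122/15
  d6 = d5/2 + d2/3 - d3 = 166/45
  d7 = d2 + d1*2 = 44/3
  d8 = 2 + d1/5 = 17/5
  d9 = d5*2 = 244/15
  d10 = d2 + d1*5 = 107/3
Walk from origin (0, 0):
  seg 1: left by d4 = 11/3 → (-11/3, 0)
  seg 2: up by d6 = 166/45 → (-11/3, 166/45)
  seg 3: up by d10 = 107/3 → (-11/3, 1771/45)
  seg 4: right by d1 = 7 → (10/3, 1771/45)
  seg 5: down by d4 = 11/3 → (10/3, 1606/45)
  seg 6: left by d8 = 17/5 → (-1/15, 1606/45)
  seg 7: right by d9 = 244/15 → (81/5, 1606/45)
  seg 8: down by d6 = 166/45 → (81/5, 32)
  seg 9: down by d5 = 122/15 → (81/5, 358/15)
  seg 10: up by d10 = 107/3 → (81/5, 893/15)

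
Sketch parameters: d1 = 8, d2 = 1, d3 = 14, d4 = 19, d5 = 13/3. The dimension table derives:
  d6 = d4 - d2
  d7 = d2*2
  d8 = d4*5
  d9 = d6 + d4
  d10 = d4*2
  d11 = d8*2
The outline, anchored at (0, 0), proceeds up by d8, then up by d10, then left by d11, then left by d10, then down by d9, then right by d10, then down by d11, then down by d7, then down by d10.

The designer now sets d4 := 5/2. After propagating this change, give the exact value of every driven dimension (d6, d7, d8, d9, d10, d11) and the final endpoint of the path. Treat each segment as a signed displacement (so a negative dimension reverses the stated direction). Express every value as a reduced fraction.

Apply edit: d4 := 5/2
  d6 = d4 - d2 = 3/2
  d7 = d2*2 = 2
  d8 = d4*5 = 25/2
  d9 = d6 + d4 = 4
  d10 = d4*2 = 5
  d11 = d8*2 = 25
Walk from origin (0, 0):
  seg 1: up by d8 = 25/2 → (0, 25/2)
  seg 2: up by d10 = 5 → (0, 35/2)
  seg 3: left by d11 = 25 → (-25, 35/2)
  seg 4: left by d10 = 5 → (-30, 35/2)
  seg 5: down by d9 = 4 → (-30, 27/2)
  seg 6: right by d10 = 5 → (-25, 27/2)
  seg 7: down by d11 = 25 → (-25, -23/2)
  seg 8: down by d7 = 2 → (-25, -27/2)
  seg 9: down by d10 = 5 → (-25, -37/2)

d6 = 3/2
d7 = 2
d8 = 25/2
d9 = 4
d10 = 5
d11 = 25
endpoint = (-25, -37/2)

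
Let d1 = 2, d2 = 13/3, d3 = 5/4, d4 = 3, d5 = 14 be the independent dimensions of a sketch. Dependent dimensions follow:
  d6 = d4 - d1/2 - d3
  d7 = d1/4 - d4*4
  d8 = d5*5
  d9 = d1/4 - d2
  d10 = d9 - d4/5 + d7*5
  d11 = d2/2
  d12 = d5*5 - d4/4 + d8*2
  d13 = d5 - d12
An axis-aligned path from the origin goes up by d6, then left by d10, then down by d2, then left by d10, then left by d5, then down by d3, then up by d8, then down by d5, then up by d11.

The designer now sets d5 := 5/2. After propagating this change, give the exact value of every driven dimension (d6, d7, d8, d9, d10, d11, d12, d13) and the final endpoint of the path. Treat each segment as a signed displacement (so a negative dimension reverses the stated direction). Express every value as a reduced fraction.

Apply edit: d5 := 5/2
  d6 = d4 - d1/2 - d3 = 3/4
  d7 = d1/4 - d4*4 = -23/2
  d8 = d5*5 = 25/2
  d9 = d1/4 - d2 = -23/6
  d10 = d9 - d4/5 + d7*5 = -929/15
  d11 = d2/2 = 13/6
  d12 = d5*5 - d4/4 + d8*2 = 147/4
  d13 = d5 - d12 = -137/4
Walk from origin (0, 0):
  seg 1: up by d6 = 3/4 → (0, 3/4)
  seg 2: left by d10 = -929/15 → (929/15, 3/4)
  seg 3: down by d2 = 13/3 → (929/15, -43/12)
  seg 4: left by d10 = -929/15 → (1858/15, -43/12)
  seg 5: left by d5 = 5/2 → (3641/30, -43/12)
  seg 6: down by d3 = 5/4 → (3641/30, -29/6)
  seg 7: up by d8 = 25/2 → (3641/30, 23/3)
  seg 8: down by d5 = 5/2 → (3641/30, 31/6)
  seg 9: up by d11 = 13/6 → (3641/30, 22/3)

d6 = 3/4
d7 = -23/2
d8 = 25/2
d9 = -23/6
d10 = -929/15
d11 = 13/6
d12 = 147/4
d13 = -137/4
endpoint = (3641/30, 22/3)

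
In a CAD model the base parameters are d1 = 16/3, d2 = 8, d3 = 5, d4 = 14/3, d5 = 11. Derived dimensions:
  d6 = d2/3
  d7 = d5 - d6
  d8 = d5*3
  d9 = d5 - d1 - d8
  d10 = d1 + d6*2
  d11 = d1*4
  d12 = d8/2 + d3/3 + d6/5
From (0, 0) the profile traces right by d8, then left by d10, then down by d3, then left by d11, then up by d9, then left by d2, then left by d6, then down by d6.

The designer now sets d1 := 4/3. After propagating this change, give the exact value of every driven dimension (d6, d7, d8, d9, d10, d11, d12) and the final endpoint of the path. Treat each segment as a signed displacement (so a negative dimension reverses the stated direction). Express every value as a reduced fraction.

d6 = 8/3
d7 = 25/3
d8 = 33
d9 = -70/3
d10 = 20/3
d11 = 16/3
d12 = 187/10
endpoint = (31/3, -31)

Apply edit: d1 := 4/3
  d6 = d2/3 = 8/3
  d7 = d5 - d6 = 25/3
  d8 = d5*3 = 33
  d9 = d5 - d1 - d8 = -70/3
  d10 = d1 + d6*2 = 20/3
  d11 = d1*4 = 16/3
  d12 = d8/2 + d3/3 + d6/5 = 187/10
Walk from origin (0, 0):
  seg 1: right by d8 = 33 → (33, 0)
  seg 2: left by d10 = 20/3 → (79/3, 0)
  seg 3: down by d3 = 5 → (79/3, -5)
  seg 4: left by d11 = 16/3 → (21, -5)
  seg 5: up by d9 = -70/3 → (21, -85/3)
  seg 6: left by d2 = 8 → (13, -85/3)
  seg 7: left by d6 = 8/3 → (31/3, -85/3)
  seg 8: down by d6 = 8/3 → (31/3, -31)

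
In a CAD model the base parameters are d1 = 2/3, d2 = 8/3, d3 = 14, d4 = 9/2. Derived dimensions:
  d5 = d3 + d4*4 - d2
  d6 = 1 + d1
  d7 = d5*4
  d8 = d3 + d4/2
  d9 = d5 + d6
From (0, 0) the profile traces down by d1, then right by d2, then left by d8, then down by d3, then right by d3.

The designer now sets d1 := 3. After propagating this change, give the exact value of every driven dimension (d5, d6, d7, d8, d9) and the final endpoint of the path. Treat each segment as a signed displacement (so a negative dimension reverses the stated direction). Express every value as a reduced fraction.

Apply edit: d1 := 3
  d5 = d3 + d4*4 - d2 = 88/3
  d6 = 1 + d1 = 4
  d7 = d5*4 = 352/3
  d8 = d3 + d4/2 = 65/4
  d9 = d5 + d6 = 100/3
Walk from origin (0, 0):
  seg 1: down by d1 = 3 → (0, -3)
  seg 2: right by d2 = 8/3 → (8/3, -3)
  seg 3: left by d8 = 65/4 → (-163/12, -3)
  seg 4: down by d3 = 14 → (-163/12, -17)
  seg 5: right by d3 = 14 → (5/12, -17)

d5 = 88/3
d6 = 4
d7 = 352/3
d8 = 65/4
d9 = 100/3
endpoint = (5/12, -17)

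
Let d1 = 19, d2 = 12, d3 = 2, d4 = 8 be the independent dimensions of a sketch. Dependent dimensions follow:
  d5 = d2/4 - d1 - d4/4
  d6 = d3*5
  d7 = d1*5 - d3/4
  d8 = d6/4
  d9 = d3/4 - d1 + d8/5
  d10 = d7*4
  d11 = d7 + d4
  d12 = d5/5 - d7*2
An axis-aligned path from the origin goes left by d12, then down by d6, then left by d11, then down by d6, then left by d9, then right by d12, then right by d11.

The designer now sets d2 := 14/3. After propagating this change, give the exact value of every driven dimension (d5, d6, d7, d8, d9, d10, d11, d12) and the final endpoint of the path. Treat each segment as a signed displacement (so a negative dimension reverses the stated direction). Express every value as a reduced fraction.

Apply edit: d2 := 14/3
  d5 = d2/4 - d1 - d4/4 = -119/6
  d6 = d3*5 = 10
  d7 = d1*5 - d3/4 = 189/2
  d8 = d6/4 = 5/2
  d9 = d3/4 - d1 + d8/5 = -18
  d10 = d7*4 = 378
  d11 = d7 + d4 = 205/2
  d12 = d5/5 - d7*2 = -5789/30
Walk from origin (0, 0):
  seg 1: left by d12 = -5789/30 → (5789/30, 0)
  seg 2: down by d6 = 10 → (5789/30, -10)
  seg 3: left by d11 = 205/2 → (1357/15, -10)
  seg 4: down by d6 = 10 → (1357/15, -20)
  seg 5: left by d9 = -18 → (1627/15, -20)
  seg 6: right by d12 = -5789/30 → (-169/2, -20)
  seg 7: right by d11 = 205/2 → (18, -20)

d5 = -119/6
d6 = 10
d7 = 189/2
d8 = 5/2
d9 = -18
d10 = 378
d11 = 205/2
d12 = -5789/30
endpoint = (18, -20)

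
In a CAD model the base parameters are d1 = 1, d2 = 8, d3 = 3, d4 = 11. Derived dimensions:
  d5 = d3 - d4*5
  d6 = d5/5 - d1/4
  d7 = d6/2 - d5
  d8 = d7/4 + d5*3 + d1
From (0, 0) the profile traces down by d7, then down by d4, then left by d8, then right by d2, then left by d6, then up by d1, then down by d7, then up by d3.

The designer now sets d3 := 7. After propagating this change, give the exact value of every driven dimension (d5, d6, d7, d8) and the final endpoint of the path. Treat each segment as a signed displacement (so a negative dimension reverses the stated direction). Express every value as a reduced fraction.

Apply edit: d3 := 7
  d5 = d3 - d4*5 = -48
  d6 = d5/5 - d1/4 = -197/20
  d7 = d6/2 - d5 = 1723/40
  d8 = d7/4 + d5*3 + d1 = -21157/160
Walk from origin (0, 0):
  seg 1: down by d7 = 1723/40 → (0, -1723/40)
  seg 2: down by d4 = 11 → (0, -2163/40)
  seg 3: left by d8 = -21157/160 → (21157/160, -2163/40)
  seg 4: right by d2 = 8 → (22437/160, -2163/40)
  seg 5: left by d6 = -197/20 → (24013/160, -2163/40)
  seg 6: up by d1 = 1 → (24013/160, -2123/40)
  seg 7: down by d7 = 1723/40 → (24013/160, -1923/20)
  seg 8: up by d3 = 7 → (24013/160, -1783/20)

d5 = -48
d6 = -197/20
d7 = 1723/40
d8 = -21157/160
endpoint = (24013/160, -1783/20)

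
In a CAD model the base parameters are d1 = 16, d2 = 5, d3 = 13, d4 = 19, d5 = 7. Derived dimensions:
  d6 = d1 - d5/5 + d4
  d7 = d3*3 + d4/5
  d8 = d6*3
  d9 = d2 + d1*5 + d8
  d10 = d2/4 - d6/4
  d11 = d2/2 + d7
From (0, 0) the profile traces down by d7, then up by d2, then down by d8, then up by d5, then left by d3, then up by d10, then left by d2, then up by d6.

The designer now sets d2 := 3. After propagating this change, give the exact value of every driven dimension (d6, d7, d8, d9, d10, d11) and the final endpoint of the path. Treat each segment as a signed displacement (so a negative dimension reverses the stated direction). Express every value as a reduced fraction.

Apply edit: d2 := 3
  d6 = d1 - d5/5 + d4 = 168/5
  d7 = d3*3 + d4/5 = 214/5
  d8 = d6*3 = 504/5
  d9 = d2 + d1*5 + d8 = 919/5
  d10 = d2/4 - d6/4 = -153/20
  d11 = d2/2 + d7 = 443/10
Walk from origin (0, 0):
  seg 1: down by d7 = 214/5 → (0, -214/5)
  seg 2: up by d2 = 3 → (0, -199/5)
  seg 3: down by d8 = 504/5 → (0, -703/5)
  seg 4: up by d5 = 7 → (0, -668/5)
  seg 5: left by d3 = 13 → (-13, -668/5)
  seg 6: up by d10 = -153/20 → (-13, -565/4)
  seg 7: left by d2 = 3 → (-16, -565/4)
  seg 8: up by d6 = 168/5 → (-16, -2153/20)

d6 = 168/5
d7 = 214/5
d8 = 504/5
d9 = 919/5
d10 = -153/20
d11 = 443/10
endpoint = (-16, -2153/20)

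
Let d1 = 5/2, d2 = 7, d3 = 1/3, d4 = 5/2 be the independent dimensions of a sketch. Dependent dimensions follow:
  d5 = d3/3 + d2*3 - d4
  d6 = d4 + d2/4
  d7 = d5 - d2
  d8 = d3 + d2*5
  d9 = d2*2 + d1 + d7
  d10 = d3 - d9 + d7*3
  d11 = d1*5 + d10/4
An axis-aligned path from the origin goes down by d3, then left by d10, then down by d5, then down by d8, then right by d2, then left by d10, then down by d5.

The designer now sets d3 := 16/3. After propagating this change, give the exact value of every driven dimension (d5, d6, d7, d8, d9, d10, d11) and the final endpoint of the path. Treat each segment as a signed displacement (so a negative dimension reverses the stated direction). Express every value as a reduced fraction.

Apply edit: d3 := 16/3
  d5 = d3/3 + d2*3 - d4 = 365/18
  d6 = d4 + d2/4 = 17/4
  d7 = d5 - d2 = 239/18
  d8 = d3 + d2*5 = 121/3
  d9 = d2*2 + d1 + d7 = 268/9
  d10 = d3 - d9 + d7*3 = 277/18
  d11 = d1*5 + d10/4 = 1177/72
Walk from origin (0, 0):
  seg 1: down by d3 = 16/3 → (0, -16/3)
  seg 2: left by d10 = 277/18 → (-277/18, -16/3)
  seg 3: down by d5 = 365/18 → (-277/18, -461/18)
  seg 4: down by d8 = 121/3 → (-277/18, -1187/18)
  seg 5: right by d2 = 7 → (-151/18, -1187/18)
  seg 6: left by d10 = 277/18 → (-214/9, -1187/18)
  seg 7: down by d5 = 365/18 → (-214/9, -776/9)

d5 = 365/18
d6 = 17/4
d7 = 239/18
d8 = 121/3
d9 = 268/9
d10 = 277/18
d11 = 1177/72
endpoint = (-214/9, -776/9)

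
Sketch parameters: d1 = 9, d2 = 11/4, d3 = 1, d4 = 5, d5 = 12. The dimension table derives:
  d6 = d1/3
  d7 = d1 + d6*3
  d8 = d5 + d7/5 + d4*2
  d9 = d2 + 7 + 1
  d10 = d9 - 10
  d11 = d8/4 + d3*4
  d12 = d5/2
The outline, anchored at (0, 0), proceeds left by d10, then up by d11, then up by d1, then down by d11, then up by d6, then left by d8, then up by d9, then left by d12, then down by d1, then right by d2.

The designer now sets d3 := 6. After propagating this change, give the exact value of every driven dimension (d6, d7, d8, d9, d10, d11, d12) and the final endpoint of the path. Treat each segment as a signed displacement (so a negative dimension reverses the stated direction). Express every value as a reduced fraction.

Apply edit: d3 := 6
  d6 = d1/3 = 3
  d7 = d1 + d6*3 = 18
  d8 = d5 + d7/5 + d4*2 = 128/5
  d9 = d2 + 7 + 1 = 43/4
  d10 = d9 - 10 = 3/4
  d11 = d8/4 + d3*4 = 152/5
  d12 = d5/2 = 6
Walk from origin (0, 0):
  seg 1: left by d10 = 3/4 → (-3/4, 0)
  seg 2: up by d11 = 152/5 → (-3/4, 152/5)
  seg 3: up by d1 = 9 → (-3/4, 197/5)
  seg 4: down by d11 = 152/5 → (-3/4, 9)
  seg 5: up by d6 = 3 → (-3/4, 12)
  seg 6: left by d8 = 128/5 → (-527/20, 12)
  seg 7: up by d9 = 43/4 → (-527/20, 91/4)
  seg 8: left by d12 = 6 → (-647/20, 91/4)
  seg 9: down by d1 = 9 → (-647/20, 55/4)
  seg 10: right by d2 = 11/4 → (-148/5, 55/4)

d6 = 3
d7 = 18
d8 = 128/5
d9 = 43/4
d10 = 3/4
d11 = 152/5
d12 = 6
endpoint = (-148/5, 55/4)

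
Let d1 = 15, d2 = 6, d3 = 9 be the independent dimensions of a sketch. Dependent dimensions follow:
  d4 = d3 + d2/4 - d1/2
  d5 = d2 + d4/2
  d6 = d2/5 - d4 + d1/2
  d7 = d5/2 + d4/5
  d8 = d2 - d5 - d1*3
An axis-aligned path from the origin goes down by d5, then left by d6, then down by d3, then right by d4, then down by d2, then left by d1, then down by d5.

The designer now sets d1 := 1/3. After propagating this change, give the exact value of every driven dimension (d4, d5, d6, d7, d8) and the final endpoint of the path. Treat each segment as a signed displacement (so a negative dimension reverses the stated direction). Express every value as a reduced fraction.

Apply edit: d1 := 1/3
  d4 = d3 + d2/4 - d1/2 = 31/3
  d5 = d2 + d4/2 = 67/6
  d6 = d2/5 - d4 + d1/2 = -269/30
  d7 = d5/2 + d4/5 = 153/20
  d8 = d2 - d5 - d1*3 = -37/6
Walk from origin (0, 0):
  seg 1: down by d5 = 67/6 → (0, -67/6)
  seg 2: left by d6 = -269/30 → (269/30, -67/6)
  seg 3: down by d3 = 9 → (269/30, -121/6)
  seg 4: right by d4 = 31/3 → (193/10, -121/6)
  seg 5: down by d2 = 6 → (193/10, -157/6)
  seg 6: left by d1 = 1/3 → (569/30, -157/6)
  seg 7: down by d5 = 67/6 → (569/30, -112/3)

d4 = 31/3
d5 = 67/6
d6 = -269/30
d7 = 153/20
d8 = -37/6
endpoint = (569/30, -112/3)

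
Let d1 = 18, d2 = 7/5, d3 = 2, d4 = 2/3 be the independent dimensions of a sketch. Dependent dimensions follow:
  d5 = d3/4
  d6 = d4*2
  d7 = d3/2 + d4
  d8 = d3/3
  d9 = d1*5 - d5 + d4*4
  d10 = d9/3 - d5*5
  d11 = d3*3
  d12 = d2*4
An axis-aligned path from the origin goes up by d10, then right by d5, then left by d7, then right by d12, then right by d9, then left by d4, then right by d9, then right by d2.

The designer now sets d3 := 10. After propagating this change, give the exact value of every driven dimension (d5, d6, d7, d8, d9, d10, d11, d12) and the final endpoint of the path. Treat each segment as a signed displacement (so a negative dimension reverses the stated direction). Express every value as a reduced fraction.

d5 = 5/2
d6 = 4/3
d7 = 17/3
d8 = 10/3
d9 = 541/6
d10 = 158/9
d11 = 30
d12 = 28/5
endpoint = (367/2, 158/9)

Apply edit: d3 := 10
  d5 = d3/4 = 5/2
  d6 = d4*2 = 4/3
  d7 = d3/2 + d4 = 17/3
  d8 = d3/3 = 10/3
  d9 = d1*5 - d5 + d4*4 = 541/6
  d10 = d9/3 - d5*5 = 158/9
  d11 = d3*3 = 30
  d12 = d2*4 = 28/5
Walk from origin (0, 0):
  seg 1: up by d10 = 158/9 → (0, 158/9)
  seg 2: right by d5 = 5/2 → (5/2, 158/9)
  seg 3: left by d7 = 17/3 → (-19/6, 158/9)
  seg 4: right by d12 = 28/5 → (73/30, 158/9)
  seg 5: right by d9 = 541/6 → (463/5, 158/9)
  seg 6: left by d4 = 2/3 → (1379/15, 158/9)
  seg 7: right by d9 = 541/6 → (1821/10, 158/9)
  seg 8: right by d2 = 7/5 → (367/2, 158/9)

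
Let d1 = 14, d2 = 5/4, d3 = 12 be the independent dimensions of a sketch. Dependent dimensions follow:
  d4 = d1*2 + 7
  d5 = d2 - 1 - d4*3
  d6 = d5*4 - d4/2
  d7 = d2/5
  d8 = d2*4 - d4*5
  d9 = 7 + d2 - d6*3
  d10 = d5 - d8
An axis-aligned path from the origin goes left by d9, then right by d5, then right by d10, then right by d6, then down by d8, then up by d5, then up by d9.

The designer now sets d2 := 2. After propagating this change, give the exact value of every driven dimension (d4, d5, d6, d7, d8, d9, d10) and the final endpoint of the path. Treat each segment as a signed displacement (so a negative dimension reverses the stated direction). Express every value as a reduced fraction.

Apply edit: d2 := 2
  d4 = d1*2 + 7 = 35
  d5 = d2 - 1 - d4*3 = -104
  d6 = d5*4 - d4/2 = -867/2
  d7 = d2/5 = 2/5
  d8 = d2*4 - d4*5 = -167
  d9 = 7 + d2 - d6*3 = 2619/2
  d10 = d5 - d8 = 63
Walk from origin (0, 0):
  seg 1: left by d9 = 2619/2 → (-2619/2, 0)
  seg 2: right by d5 = -104 → (-2827/2, 0)
  seg 3: right by d10 = 63 → (-2701/2, 0)
  seg 4: right by d6 = -867/2 → (-1784, 0)
  seg 5: down by d8 = -167 → (-1784, 167)
  seg 6: up by d5 = -104 → (-1784, 63)
  seg 7: up by d9 = 2619/2 → (-1784, 2745/2)

d4 = 35
d5 = -104
d6 = -867/2
d7 = 2/5
d8 = -167
d9 = 2619/2
d10 = 63
endpoint = (-1784, 2745/2)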